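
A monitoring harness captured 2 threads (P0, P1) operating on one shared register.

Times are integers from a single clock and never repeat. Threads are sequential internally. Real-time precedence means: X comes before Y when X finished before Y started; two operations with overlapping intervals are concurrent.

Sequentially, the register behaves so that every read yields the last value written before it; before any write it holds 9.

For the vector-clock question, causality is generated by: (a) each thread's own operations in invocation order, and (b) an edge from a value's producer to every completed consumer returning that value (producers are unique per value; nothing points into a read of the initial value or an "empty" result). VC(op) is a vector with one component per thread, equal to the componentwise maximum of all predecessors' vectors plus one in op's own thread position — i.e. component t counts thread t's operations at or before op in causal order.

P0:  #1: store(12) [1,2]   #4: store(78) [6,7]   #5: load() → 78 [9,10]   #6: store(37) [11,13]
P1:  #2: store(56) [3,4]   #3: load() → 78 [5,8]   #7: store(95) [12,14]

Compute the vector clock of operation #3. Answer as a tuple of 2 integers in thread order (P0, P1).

invoked at 3, #2 has no predecessors; its own P1 bump gives (0, 1)
invoked at 1, #1 has no predecessors; its own P0 bump gives (1, 0)
merge at #4 (invoked 6): VC(#1)=(1, 0), own-thread bump on P0 → (2, 0)
merge at #5 (invoked 9): VC(#4)=(2, 0), own-thread bump on P0 → (3, 0)
merge at #3 (invoked 5): VC(#2)=(0, 1), VC(#4)=(2, 0), own-thread bump on P1 → (2, 2)
merge at #6 (invoked 11): VC(#5)=(3, 0), own-thread bump on P0 → (4, 0)
merge at #7 (invoked 12): VC(#3)=(2, 2), own-thread bump on P1 → (2, 3)
target: VC(#3) = (2, 2)

(2, 2)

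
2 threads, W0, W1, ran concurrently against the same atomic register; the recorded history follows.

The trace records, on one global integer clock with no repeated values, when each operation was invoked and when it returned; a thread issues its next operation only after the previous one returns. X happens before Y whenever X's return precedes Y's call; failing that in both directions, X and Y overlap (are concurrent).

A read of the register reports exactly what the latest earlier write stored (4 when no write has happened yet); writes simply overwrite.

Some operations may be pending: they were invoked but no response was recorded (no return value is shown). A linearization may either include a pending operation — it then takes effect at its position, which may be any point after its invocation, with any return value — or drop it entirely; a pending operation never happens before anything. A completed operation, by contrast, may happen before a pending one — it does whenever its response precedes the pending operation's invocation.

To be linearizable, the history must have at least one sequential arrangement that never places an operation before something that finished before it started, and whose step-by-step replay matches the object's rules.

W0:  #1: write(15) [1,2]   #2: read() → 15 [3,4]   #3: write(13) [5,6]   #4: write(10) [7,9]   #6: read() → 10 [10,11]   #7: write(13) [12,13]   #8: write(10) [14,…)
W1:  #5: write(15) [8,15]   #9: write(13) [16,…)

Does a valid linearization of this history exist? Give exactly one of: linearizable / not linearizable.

witness order: #1, #2, #3, #4, #6, #5, #7
1. #1 write(15), leaving value 15
2. #2 read() → 15, leaving value 15
3. #3 write(13), leaving value 13
4. #4 write(10), leaving value 10
5. #6 read() → 10, leaving value 10
6. #5 write(15), leaving value 15
7. #7 write(13), leaving value 13

linearizable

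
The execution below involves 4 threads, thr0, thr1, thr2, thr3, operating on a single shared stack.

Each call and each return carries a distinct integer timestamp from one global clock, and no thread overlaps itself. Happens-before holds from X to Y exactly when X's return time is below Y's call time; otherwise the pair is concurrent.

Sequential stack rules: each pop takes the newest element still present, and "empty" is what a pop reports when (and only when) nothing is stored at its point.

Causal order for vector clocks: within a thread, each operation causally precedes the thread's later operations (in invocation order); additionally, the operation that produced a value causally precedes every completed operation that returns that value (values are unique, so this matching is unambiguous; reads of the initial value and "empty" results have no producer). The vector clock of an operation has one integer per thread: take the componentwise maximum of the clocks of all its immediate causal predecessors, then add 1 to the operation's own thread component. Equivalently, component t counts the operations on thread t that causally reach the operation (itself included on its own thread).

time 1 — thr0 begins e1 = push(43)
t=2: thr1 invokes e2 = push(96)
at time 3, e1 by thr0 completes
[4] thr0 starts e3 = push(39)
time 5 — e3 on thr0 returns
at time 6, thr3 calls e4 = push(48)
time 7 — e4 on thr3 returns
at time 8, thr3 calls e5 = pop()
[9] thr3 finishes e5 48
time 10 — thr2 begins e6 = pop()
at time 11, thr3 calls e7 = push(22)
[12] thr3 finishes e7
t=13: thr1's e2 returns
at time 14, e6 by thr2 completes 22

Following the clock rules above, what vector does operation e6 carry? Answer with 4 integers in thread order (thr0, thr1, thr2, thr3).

no predecessors for e4 (invoked 6): thr3 increments from zero → (0, 0, 0, 1)
no predecessors for e2 (invoked 2): thr1 increments from zero → (0, 1, 0, 0)
no predecessors for e1 (invoked 1): thr0 increments from zero → (1, 0, 0, 0)
e5 (invocation 8): componentwise max over VC(e4)=(0, 0, 0, 1), +1 at thr3, giving (0, 0, 0, 2)
e3 (invocation 4): componentwise max over VC(e1)=(1, 0, 0, 0), +1 at thr0, giving (2, 0, 0, 0)
e7 (invocation 11): componentwise max over VC(e5)=(0, 0, 0, 2), +1 at thr3, giving (0, 0, 0, 3)
e6 (invocation 10): componentwise max over VC(e7)=(0, 0, 0, 3), +1 at thr2, giving (0, 0, 1, 3)
target: VC(e6) = (0, 0, 1, 3)

(0, 0, 1, 3)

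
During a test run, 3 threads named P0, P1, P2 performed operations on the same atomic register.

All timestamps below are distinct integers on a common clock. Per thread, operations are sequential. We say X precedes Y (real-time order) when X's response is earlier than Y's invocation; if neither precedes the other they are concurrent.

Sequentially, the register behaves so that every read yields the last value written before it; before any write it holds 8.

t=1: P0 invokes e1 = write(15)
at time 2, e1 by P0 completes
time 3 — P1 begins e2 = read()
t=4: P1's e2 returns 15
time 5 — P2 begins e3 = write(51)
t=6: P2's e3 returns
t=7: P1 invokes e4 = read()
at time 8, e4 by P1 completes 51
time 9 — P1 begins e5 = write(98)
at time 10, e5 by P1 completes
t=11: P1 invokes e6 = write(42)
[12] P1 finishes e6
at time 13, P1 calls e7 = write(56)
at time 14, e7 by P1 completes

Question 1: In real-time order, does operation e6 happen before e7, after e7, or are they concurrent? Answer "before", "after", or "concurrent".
Answer: before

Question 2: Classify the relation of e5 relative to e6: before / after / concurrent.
Answer: before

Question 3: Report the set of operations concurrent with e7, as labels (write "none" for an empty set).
Answer: none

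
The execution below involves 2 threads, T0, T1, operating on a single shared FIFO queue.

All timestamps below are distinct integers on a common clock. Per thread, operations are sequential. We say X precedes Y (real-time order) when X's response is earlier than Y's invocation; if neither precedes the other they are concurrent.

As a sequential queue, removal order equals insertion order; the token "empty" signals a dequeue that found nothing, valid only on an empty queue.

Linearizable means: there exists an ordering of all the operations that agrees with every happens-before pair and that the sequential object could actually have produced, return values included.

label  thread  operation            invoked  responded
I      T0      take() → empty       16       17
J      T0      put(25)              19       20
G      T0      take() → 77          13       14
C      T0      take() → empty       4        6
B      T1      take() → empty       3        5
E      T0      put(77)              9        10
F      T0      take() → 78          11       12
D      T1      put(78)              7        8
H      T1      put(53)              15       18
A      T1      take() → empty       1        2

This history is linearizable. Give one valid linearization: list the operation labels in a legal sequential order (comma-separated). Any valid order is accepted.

step 1: A take() → empty — queue <>
step 2: B take() → empty — queue <>
step 3: C take() → empty — queue <>
step 4: D put(78) — queue <78>
step 5: E put(77) — queue <78,77>
step 6: F take() → 78 — queue <77>
step 7: G take() → 77 — queue <>
step 8: I take() → empty — queue <>
step 9: H put(53) — queue <53>
step 10: J put(25) — queue <53,25>

A, B, C, D, E, F, G, I, H, J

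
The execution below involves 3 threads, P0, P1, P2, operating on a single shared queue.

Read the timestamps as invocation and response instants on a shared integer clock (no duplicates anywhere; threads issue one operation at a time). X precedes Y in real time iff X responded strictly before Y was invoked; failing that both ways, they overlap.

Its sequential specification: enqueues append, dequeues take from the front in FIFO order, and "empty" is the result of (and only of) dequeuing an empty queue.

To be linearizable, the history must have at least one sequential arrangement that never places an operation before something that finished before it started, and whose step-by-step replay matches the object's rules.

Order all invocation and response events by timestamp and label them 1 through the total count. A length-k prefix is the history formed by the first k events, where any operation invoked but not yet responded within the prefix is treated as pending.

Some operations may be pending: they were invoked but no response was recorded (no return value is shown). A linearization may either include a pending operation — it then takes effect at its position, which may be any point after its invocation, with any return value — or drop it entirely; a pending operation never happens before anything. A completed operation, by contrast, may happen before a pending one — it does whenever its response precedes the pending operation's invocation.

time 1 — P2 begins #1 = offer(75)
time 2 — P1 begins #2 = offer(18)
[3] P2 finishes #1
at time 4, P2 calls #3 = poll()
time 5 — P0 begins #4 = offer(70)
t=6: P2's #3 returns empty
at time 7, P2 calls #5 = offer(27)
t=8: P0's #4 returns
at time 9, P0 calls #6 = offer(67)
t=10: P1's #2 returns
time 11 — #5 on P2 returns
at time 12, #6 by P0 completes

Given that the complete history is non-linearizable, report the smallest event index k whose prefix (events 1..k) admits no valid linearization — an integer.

6

a valid linearization of events 1..5 exists, for instance #1:
1. #1 offer(75), leaving queue <75>
adding event 6 (#3 responds at 6) leaves no legal real-time order
including or dropping the 2 pending operations (#2, #4) in any combination fails
for example #1, #3 (pending dropped) fails at step 2: #3 poll() → empty is not legal there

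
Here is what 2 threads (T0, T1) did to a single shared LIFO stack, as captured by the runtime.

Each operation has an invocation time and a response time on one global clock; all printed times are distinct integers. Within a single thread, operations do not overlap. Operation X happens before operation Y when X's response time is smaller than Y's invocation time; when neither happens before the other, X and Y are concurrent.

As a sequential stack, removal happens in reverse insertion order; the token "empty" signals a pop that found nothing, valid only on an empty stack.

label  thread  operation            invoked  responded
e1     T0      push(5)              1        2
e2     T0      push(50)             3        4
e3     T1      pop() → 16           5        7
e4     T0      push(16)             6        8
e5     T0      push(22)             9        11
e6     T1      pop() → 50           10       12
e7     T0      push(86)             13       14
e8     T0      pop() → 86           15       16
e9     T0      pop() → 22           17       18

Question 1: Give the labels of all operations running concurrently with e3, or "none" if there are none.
e3 runs from 5 to 7; window-overlapping ops are concurrent
e1 [1,2]: before
e2 [3,4]: before
e4 [6,8]: concurrent
e5 [9,11]: after
e6 [10,12]: after
e7 [13,14]: after
e8 [15,16]: after
e9 [17,18]: after

e4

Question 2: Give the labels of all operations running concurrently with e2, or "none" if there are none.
overlap test against e2 [3,4]: concurrent iff the interval meets 3..4
e1 [1,2]: before
e3 [5,7]: after
e4 [6,8]: after
e5 [9,11]: after
e6 [10,12]: after
e7 [13,14]: after
e8 [15,16]: after
e9 [17,18]: after

none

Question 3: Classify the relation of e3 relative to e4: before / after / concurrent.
e3 spans [5,7], e4 spans [6,8]
the intervals overlap in both directions

concurrent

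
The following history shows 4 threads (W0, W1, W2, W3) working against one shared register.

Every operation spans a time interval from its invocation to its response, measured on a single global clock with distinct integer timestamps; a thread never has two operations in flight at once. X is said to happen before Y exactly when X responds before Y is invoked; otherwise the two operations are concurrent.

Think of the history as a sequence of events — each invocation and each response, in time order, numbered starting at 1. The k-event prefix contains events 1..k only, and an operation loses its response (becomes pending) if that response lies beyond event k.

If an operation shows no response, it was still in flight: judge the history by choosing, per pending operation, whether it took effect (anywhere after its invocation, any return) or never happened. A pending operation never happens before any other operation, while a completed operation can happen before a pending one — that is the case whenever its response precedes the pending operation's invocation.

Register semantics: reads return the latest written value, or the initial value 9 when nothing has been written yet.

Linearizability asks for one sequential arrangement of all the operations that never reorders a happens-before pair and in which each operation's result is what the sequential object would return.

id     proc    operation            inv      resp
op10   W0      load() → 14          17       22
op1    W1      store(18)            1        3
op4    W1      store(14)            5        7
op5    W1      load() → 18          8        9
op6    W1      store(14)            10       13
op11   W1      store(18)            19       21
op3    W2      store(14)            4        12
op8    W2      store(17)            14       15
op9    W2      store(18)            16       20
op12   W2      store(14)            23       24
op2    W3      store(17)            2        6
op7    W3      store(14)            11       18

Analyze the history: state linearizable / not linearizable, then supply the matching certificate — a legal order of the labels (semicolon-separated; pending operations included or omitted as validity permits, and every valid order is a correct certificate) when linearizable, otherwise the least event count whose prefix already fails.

already the first 9 events (up to op5's response at time 9) admit no linearization; the first 8 still do
the 4 completed operations admit 3 real-time orders; each fails the register replay
include/drop combinations of the 1 pending operation (op3) were all tried; none helps
for example op1, op2, op4, op5 (pending dropped) fails at step 4: op5 load() → 18 is not legal there
for example op1, op4, op2, op5 (pending dropped) fails at step 4: op5 load() → 18 is not legal there

not linearizable — minimal violating prefix: 9 events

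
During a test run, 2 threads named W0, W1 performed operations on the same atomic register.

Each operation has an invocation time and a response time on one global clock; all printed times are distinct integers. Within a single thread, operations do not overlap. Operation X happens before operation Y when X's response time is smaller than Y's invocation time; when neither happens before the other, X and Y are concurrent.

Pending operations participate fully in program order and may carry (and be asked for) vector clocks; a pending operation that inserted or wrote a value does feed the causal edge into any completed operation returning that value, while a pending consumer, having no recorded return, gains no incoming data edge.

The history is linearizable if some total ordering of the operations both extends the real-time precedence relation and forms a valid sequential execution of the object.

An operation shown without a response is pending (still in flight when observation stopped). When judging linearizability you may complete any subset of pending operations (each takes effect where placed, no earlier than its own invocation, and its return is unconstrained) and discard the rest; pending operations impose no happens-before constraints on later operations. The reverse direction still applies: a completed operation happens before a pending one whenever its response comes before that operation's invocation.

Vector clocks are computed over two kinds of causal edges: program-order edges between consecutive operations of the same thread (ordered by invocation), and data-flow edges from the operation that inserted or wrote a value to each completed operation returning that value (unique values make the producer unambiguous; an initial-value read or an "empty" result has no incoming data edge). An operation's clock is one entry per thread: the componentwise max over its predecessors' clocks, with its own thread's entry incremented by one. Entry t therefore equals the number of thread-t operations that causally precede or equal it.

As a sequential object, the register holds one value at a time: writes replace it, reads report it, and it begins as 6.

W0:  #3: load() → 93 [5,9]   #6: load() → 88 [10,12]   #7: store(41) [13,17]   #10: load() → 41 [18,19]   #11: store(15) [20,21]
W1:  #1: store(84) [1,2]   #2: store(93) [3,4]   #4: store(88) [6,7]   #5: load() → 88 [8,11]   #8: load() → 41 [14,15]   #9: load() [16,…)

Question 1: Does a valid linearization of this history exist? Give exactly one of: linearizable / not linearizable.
witness order: #1, #2, #3, #4, #5, #6, #7, #8, #9, #10, #11
step 1: #1 store(84) — value 84
step 2: #2 store(93) — value 93
step 3: #3 load() → 93 — value 93
step 4: #4 store(88) — value 88
step 5: #5 load() → 88 — value 88
step 6: #6 load() → 88 — value 88
step 7: #7 store(41) — value 41
step 8: #8 load() → 41 — value 41
step 9: #9 load() (pending, included) — value 41
step 10: #10 load() → 41 — value 41
step 11: #11 store(15) — value 15

linearizable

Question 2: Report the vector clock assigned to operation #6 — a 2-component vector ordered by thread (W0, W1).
#1 (invocation 1): nothing precedes it; W1's component alone gives (0, 1)
#2, invoked 3, takes VC(#1)=(0, 1) under max, adds 1 for W1 → (0, 2)
#4, invoked 6, takes VC(#2)=(0, 2) under max, adds 1 for W1 → (0, 3)
#3, invoked 5, takes VC(#2)=(0, 2) under max, adds 1 for W0 → (1, 2)
#5, invoked 8, takes VC(#4)=(0, 3) under max, adds 1 for W1 → (0, 4)
#6, invoked 10, takes VC(#3)=(1, 2), VC(#4)=(0, 3) under max, adds 1 for W0 → (2, 3)
#7, invoked 13, takes VC(#6)=(2, 3) under max, adds 1 for W0 → (3, 3)
#10, invoked 18, takes VC(#7)=(3, 3) under max, adds 1 for W0 → (4, 3)
#8, invoked 14, takes VC(#5)=(0, 4), VC(#7)=(3, 3) under max, adds 1 for W1 → (3, 5)
#11, invoked 20, takes VC(#10)=(4, 3) under max, adds 1 for W0 → (5, 3)
#9, invoked 16, takes VC(#8)=(3, 5) under max, adds 1 for W1 → (3, 6)
target: VC(#6) = (2, 3)

(2, 3)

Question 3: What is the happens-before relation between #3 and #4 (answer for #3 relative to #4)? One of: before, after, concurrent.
#3 spans [5,9], #4 spans [6,7]
the intervals overlap in both directions

concurrent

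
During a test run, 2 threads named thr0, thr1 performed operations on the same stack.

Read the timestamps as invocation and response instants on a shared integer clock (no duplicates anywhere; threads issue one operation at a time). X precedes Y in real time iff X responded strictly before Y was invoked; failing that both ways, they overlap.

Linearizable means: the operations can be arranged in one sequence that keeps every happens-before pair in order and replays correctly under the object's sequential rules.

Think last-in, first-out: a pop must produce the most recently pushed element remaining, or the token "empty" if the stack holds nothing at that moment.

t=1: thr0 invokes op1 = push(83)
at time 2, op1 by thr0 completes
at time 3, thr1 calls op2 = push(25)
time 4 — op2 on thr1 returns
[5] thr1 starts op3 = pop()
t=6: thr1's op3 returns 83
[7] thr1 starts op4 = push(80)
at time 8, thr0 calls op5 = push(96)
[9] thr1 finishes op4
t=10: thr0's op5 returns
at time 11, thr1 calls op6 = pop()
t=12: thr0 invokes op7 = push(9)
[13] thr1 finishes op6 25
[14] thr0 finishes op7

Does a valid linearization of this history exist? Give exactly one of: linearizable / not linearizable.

not linearizable

the violation lands at event 6, op3's response at time 6: events 1..5 linearize, events 1..6 do not
exactly one order of the 3 completed ops respects real time; the stack replay fails
take op1, op2, op3: step 3 already fails, because op3 pop() → 83 cannot occur there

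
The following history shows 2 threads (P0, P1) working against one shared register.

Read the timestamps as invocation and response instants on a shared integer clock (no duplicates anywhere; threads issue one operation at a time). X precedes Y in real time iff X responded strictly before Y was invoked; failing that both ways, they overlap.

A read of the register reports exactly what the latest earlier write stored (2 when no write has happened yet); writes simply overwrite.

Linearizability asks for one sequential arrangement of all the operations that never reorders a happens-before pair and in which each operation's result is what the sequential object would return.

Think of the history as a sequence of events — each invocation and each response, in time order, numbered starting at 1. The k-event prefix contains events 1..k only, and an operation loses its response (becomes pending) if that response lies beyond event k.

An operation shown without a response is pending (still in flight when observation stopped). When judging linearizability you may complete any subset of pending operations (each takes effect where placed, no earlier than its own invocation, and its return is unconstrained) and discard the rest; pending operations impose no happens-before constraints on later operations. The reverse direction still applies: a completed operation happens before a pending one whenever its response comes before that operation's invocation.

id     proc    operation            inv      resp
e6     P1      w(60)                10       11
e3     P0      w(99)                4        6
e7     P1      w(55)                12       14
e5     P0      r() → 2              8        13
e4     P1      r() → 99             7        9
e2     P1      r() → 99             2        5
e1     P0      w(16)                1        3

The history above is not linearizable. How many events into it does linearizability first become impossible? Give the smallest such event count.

13

one valid order for events 1..12 is e1, e3, e2, e4, e5, e6:
after step 1 (e1 w(16)): value 16
after step 2 (e3 w(99)): value 99
after step 3 (e2 r() → 99): value 99
after step 4 (e4 r() → 99): value 99
after step 5 (e5 r() (pending, included)): value 99
after step 6 (e6 w(60)): value 60
at event 13 (e5's time-13 response) nothing linearizes any more
include/drop combinations of the 1 pending operation (e7) were all tried; none helps
e.g. e1, e2, e3, e4, e5, e6 (pending dropped): illegal at step 2, since e2 r() → 99 cannot apply there
e.g. e1, e2, e3, e4, e6, e5 (pending dropped): illegal at step 2, since e2 r() → 99 cannot apply there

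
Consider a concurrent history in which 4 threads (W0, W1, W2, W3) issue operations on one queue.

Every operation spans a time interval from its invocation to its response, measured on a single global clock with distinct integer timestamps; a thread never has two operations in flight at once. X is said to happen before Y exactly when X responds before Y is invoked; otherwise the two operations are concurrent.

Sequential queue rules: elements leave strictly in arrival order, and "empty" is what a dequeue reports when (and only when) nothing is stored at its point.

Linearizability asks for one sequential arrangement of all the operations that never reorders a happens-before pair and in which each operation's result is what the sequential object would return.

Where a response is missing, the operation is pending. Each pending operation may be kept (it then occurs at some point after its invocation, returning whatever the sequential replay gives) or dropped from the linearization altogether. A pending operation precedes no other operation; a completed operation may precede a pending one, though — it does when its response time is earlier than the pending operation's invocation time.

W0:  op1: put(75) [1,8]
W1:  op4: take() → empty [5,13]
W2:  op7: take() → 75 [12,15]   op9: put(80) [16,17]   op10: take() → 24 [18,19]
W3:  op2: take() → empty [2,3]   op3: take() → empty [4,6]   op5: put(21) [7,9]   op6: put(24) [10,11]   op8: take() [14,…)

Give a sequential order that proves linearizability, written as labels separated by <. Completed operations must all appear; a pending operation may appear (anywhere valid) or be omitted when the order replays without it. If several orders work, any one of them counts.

1. op2 take() → empty, leaving queue <>
2. op3 take() → empty, leaving queue <>
3. op4 take() → empty, leaving queue <>
4. op1 put(75), leaving queue <75>
5. op5 put(21), leaving queue <75,21>
6. op6 put(24), leaving queue <75,21,24>
7. op7 take() → 75, leaving queue <21,24>
8. op8 take() (pending, included), leaving queue <24>
9. op9 put(80), leaving queue <24,80>
10. op10 take() → 24, leaving queue <80>

op2 < op3 < op4 < op1 < op5 < op6 < op7 < op8 < op9 < op10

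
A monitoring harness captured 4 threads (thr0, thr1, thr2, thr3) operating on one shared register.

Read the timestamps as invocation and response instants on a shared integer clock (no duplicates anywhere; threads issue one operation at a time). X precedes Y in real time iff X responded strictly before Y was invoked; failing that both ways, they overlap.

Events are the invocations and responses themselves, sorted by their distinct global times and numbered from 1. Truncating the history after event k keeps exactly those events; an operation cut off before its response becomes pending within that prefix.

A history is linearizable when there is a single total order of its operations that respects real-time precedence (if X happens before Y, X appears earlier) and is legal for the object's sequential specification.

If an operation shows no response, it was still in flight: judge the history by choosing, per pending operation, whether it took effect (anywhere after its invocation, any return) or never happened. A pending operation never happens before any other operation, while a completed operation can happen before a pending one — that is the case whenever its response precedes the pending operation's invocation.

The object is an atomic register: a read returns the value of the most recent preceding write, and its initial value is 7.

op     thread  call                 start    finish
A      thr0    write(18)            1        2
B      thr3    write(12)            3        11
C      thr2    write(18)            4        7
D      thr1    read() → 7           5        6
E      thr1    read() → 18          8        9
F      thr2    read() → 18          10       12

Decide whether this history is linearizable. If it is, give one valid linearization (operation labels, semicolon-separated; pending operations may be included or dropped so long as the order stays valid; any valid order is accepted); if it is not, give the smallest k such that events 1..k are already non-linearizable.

not linearizable — minimal violating prefix: 6 events

events 1..5 are fine; event 6 — the response of D at time 6 — makes the prefix non-linearizable
one real-time candidate order over the 2 completed operations — the register replay rejects it
include/drop combinations of the 2 pending operations (B, C) were all tried; none helps
one such order, A, D (pending dropped), breaks at step 2 where D read() → 7 is illegal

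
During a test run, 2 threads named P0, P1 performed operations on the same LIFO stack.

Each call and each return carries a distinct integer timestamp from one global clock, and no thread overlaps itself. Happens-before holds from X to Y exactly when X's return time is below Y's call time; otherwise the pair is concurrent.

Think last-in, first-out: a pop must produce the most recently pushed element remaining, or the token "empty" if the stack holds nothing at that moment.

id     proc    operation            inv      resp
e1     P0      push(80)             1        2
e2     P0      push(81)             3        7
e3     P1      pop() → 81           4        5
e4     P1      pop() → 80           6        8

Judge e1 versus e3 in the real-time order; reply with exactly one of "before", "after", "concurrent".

e1 spans [1,2], e3 spans [4,5]
resp(e1)=2 < inv(e3)=4

before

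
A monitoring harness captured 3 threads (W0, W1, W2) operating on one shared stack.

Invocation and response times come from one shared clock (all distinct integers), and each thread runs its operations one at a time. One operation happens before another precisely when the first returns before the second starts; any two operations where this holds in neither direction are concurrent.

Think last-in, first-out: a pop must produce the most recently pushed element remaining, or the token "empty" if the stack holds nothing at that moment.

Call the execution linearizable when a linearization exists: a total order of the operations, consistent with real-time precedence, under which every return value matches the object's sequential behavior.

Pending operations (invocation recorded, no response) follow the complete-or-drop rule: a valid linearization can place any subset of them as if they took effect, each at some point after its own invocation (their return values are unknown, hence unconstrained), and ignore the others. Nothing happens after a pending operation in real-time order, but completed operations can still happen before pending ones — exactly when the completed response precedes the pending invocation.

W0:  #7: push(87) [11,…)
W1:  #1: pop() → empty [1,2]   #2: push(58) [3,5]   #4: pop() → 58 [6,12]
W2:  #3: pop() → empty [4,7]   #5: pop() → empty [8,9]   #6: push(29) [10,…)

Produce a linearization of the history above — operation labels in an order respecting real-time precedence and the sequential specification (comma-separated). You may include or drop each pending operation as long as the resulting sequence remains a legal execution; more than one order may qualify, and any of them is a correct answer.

after step 1 (#1 pop() → empty): stack <>
after step 2 (#2 push(58)): stack <58>
after step 3 (#4 pop() → 58): stack <>
after step 4 (#3 pop() → empty): stack <>
after step 5 (#5 pop() → empty): stack <>

#1, #2, #4, #3, #5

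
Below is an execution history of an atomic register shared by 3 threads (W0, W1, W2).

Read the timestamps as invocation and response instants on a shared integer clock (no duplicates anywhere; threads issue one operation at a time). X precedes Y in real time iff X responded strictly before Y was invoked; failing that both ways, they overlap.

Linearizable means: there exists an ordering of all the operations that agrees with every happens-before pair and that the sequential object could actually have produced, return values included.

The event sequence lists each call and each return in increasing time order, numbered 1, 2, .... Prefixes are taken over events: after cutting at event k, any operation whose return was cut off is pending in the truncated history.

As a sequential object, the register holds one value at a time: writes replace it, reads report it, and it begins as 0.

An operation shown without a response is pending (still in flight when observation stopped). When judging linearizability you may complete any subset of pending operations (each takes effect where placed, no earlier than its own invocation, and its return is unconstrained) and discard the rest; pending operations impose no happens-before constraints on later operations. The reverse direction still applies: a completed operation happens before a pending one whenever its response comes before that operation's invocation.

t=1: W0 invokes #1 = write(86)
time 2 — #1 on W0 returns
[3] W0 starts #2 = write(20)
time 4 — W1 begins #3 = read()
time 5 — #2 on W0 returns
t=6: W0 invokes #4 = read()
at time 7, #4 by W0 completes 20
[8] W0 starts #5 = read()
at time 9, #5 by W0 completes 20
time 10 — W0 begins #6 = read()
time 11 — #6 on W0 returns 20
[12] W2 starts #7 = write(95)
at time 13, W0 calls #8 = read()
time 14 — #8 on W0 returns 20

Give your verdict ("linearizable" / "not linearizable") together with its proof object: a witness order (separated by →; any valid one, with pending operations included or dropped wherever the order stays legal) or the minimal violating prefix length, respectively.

linearizable — witness: #1 → #2 → #3 → #4 → #5 → #6 → #8

after step 1 (#1 write(86)): value 86
after step 2 (#2 write(20)): value 20
after step 3 (#3 read() (pending, included)): value 20
after step 4 (#4 read() → 20): value 20
after step 5 (#5 read() → 20): value 20
after step 6 (#6 read() → 20): value 20
after step 7 (#8 read() → 20): value 20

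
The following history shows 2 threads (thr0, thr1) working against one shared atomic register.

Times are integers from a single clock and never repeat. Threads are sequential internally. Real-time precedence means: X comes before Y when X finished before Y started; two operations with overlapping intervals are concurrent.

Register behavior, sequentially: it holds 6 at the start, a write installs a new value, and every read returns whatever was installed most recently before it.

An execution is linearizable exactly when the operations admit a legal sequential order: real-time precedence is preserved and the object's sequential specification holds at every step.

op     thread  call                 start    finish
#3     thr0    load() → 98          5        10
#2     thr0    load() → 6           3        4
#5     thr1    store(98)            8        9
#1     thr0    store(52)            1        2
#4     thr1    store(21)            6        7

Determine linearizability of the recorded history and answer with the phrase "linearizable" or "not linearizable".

not linearizable

events 1..3 are fine; event 4 — the response of #2 at time 4 — makes the prefix non-linearizable
exactly one order of the 2 completed ops respects real time; the atomic register replay fails
take #1, #2: step 2 already fails, because #2 load() → 6 cannot occur there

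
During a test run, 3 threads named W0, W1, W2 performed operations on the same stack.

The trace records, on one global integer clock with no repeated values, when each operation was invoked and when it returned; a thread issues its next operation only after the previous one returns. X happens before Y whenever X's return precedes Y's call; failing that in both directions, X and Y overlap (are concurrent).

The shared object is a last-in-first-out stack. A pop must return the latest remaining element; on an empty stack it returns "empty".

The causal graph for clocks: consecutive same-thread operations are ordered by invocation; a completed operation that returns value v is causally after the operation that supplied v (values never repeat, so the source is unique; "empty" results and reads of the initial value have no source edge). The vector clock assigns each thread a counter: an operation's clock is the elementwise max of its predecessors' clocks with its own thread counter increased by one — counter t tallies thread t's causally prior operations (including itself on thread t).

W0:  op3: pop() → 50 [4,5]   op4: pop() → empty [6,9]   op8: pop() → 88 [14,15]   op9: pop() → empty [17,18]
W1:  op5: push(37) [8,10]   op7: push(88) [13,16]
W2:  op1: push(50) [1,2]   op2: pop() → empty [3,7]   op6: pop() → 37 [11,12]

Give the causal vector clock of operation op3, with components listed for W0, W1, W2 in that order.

(1, 0, 1)

op1 (invocation 1): nothing precedes it; W2's component alone gives (0, 0, 1)
op5 (invocation 8): nothing precedes it; W1's component alone gives (0, 1, 0)
VC(op2, invoked at 3): max of VC(op1)=(0, 0, 1), then +1 on thread W2 → (0, 0, 2)
VC(op7, invoked at 13): max of VC(op5)=(0, 1, 0), then +1 on thread W1 → (0, 2, 0)
VC(op3, invoked at 4): max of VC(op1)=(0, 0, 1), then +1 on thread W0 → (1, 0, 1)
VC(op4, invoked at 6): max of VC(op3)=(1, 0, 1), then +1 on thread W0 → (2, 0, 1)
VC(op6, invoked at 11): max of VC(op2)=(0, 0, 2), VC(op5)=(0, 1, 0), then +1 on thread W2 → (0, 1, 3)
VC(op8, invoked at 14): max of VC(op4)=(2, 0, 1), VC(op7)=(0, 2, 0), then +1 on thread W0 → (3, 2, 1)
VC(op9, invoked at 17): max of VC(op8)=(3, 2, 1), then +1 on thread W0 → (4, 2, 1)
target: VC(op3) = (1, 0, 1)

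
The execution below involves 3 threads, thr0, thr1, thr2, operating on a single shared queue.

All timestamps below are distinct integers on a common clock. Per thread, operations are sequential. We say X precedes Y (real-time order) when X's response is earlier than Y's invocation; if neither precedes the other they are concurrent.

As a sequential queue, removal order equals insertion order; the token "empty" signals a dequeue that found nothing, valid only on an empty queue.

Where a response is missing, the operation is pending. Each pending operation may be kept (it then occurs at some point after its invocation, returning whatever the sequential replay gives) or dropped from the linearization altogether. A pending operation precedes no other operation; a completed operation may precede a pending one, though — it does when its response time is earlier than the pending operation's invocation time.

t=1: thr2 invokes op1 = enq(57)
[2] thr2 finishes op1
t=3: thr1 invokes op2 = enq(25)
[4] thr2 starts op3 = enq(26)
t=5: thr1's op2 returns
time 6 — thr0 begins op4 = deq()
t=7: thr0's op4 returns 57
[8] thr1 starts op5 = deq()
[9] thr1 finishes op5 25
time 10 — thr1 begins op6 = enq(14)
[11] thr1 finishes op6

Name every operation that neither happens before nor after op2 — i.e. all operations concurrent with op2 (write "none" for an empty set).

op3

op2 runs from 3 to 5; window-overlapping ops are concurrent
op1 [1,2]: before
op3 [4,…): concurrent
op4 [6,7]: after
op5 [8,9]: after
op6 [10,11]: after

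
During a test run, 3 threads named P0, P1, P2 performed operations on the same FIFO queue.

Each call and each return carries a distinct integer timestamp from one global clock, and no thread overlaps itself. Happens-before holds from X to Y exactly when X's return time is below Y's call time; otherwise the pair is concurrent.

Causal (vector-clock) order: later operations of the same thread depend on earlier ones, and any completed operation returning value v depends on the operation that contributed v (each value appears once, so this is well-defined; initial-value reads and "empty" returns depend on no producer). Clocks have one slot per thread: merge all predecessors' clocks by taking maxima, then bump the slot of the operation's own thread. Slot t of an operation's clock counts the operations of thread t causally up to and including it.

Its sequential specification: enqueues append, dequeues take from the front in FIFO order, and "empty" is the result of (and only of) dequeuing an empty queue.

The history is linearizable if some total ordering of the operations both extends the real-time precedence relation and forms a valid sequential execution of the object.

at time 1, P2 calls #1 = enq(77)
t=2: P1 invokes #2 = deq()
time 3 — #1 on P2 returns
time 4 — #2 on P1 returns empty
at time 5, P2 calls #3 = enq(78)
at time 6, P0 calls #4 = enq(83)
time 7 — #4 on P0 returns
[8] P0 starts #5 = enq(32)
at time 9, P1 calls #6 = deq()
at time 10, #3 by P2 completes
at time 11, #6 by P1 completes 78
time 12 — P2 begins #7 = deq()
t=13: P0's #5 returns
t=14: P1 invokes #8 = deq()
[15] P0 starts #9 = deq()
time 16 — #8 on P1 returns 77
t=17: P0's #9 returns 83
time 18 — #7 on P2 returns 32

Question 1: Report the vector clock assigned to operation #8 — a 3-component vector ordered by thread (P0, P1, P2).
Answer: (0, 3, 2)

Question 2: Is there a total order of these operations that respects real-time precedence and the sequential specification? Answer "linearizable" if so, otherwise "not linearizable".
not linearizable

the violation lands at event 11, #6's response at time 11: events 1..10 linearize, events 1..11 do not
the 5 completed operations admit 6 real-time orders; each fails the FIFO queue replay
include/drop combinations of the 1 pending operation (#5) were all tried; none helps
take #1, #2, #3, #4, #6 (pending dropped): step 2 already fails, because #2 deq() → empty cannot occur there
take #1, #2, #4, #3, #6 (pending dropped): step 2 already fails, because #2 deq() → empty cannot occur there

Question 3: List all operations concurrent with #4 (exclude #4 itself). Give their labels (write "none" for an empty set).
Answer: #3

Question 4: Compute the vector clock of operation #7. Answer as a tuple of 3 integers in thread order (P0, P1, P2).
Answer: (2, 0, 3)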